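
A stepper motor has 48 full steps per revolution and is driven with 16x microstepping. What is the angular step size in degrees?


step = 360/(48*16) = 360/768 = 0.4688

0.4688 degrees


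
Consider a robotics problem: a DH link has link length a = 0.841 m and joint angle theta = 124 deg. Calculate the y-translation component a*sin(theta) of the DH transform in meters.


a*sin(theta) = 0.841*sin(124 deg) = 0.6972

0.6972 m


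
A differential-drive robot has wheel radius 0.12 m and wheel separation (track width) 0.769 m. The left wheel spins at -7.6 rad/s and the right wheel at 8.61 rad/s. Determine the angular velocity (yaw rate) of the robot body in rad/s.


omega = r*(wR - wL)/L = 0.12*(8.61 - (-7.6))/0.769 = 2.5295

2.5295 rad/s


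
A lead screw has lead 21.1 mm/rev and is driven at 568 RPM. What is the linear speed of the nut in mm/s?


v = lead * (RPM/60) = 21.1*568/60 = 199.7467

199.7467 mm/s


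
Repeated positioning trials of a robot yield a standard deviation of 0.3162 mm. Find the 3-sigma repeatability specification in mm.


repeatability = 3*sigma = 3*0.3162 = 0.9486

0.9486 mm


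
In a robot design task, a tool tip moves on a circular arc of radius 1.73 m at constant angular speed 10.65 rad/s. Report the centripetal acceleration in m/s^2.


a_c = omega^2 * r = 10.65^2 * 1.73 = 196.2209

196.2209 m/s^2


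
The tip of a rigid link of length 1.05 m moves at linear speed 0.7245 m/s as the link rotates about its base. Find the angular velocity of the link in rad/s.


omega = v / L = 0.7245 / 1.05 = 0.6900

0.6900 rad/s


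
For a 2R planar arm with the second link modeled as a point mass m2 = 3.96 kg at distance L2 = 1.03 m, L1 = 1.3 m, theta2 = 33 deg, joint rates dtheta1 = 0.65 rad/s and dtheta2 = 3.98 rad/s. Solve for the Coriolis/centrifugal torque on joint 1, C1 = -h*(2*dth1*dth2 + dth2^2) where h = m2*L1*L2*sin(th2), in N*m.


h = m2*L1*L2*sin(th2) = 3.96*1.3*1.03*sin(33 deg) = 2.887916
C1 = -h*(2*0.65*3.98 + 3.98^2) = -2.887916*21.0144 = -60.6878

-60.6878 N*m


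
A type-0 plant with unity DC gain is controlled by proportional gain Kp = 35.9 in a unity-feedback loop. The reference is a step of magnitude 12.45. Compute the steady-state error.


e_ss = R/(1 + Kp) = 12.45/(1 + 35.9) = 12.45/36.9000 = 0.3374

0.3374


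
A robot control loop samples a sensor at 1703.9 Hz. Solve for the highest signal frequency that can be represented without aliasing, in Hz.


f_max = f_s/2 = 1703.9/2 = 851.9500

851.9500 Hz


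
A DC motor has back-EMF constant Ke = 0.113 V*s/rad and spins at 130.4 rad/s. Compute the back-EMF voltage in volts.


V_emf = Ke * omega = 0.113*130.4 = 14.7352

14.7352 V


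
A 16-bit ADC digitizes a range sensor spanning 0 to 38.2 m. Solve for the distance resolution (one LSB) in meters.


res = range / 2^n = 38.2/2^16 = 38.2/65536 = 5.8289e-04

5.8289e-04 m


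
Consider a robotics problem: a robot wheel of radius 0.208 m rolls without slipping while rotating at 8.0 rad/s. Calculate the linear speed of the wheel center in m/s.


v = omega * r = 8.0 * 0.208 = 1.6640

1.6640 m/s


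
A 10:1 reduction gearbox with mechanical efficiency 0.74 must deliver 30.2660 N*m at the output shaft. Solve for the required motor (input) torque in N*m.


tau_in = tau_out / (N * eta) = 30.2660 / (10 * 0.74) = 4.0900

4.0900 N*m


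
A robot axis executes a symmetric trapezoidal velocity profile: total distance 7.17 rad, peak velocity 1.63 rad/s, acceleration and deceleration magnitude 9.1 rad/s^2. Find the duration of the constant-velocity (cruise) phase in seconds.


t_acc = v/a = 0.179121 s, d_acc = v^2/(2a) = 0.145984 rad each
d_cruise = 7.17 - 2*0.145984 = 6.878032 rad
t_cruise = d_cruise/v = 6.878032/1.63 = 4.2197

4.2197 s


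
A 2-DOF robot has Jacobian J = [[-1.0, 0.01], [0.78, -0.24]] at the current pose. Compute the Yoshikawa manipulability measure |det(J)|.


det(J) = -1.0*-0.24 - (0.01)*(0.78) = 0.2322
|det(J)| = 0.2322

0.2322


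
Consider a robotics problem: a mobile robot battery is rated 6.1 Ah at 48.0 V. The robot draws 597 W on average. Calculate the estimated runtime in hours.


E = 6.1*48.0 = 292.8000 Wh
t = E/P = 292.8000/597 = 0.4905

0.4905 hours


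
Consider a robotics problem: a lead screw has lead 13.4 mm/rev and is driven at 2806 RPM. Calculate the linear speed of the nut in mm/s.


v = lead * (RPM/60) = 13.4*2806/60 = 626.6733

626.6733 mm/s


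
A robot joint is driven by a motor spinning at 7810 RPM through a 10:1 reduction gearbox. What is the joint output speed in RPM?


omega_joint = omega_motor / N = 7810 / 10 = 781.0000

781.0000 RPM


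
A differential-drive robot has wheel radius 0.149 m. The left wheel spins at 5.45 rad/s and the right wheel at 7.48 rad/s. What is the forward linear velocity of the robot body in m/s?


v = r*(wR + wL)/2 = 0.149*(7.48 + 5.45)/2 = 0.9633

0.9633 m/s


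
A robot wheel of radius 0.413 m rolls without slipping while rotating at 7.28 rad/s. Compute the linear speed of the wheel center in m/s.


v = omega * r = 7.28 * 0.413 = 3.0066

3.0066 m/s


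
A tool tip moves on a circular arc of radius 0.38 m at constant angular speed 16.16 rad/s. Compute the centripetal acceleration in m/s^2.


a_c = omega^2 * r = 16.16^2 * 0.38 = 99.2353

99.2353 m/s^2


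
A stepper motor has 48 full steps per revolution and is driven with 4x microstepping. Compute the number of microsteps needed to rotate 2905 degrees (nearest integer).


step_size = 360/(48*4) = 360/192 = 1.875000 deg
n = 2905/(360/192) = 2905*192/360 = 1549.3333 -> 1549

1549 steps


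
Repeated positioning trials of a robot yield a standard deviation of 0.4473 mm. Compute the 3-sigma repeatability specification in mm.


repeatability = 3*sigma = 3*0.4473 = 1.3419

1.3419 mm


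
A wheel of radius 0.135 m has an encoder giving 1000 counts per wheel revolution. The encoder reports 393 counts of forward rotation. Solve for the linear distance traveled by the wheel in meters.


revs = 393/1000 = 0.393000
d = revs * 2*pi*r = 0.393000 * 2*pi*0.135 = 0.3334

0.3334 m


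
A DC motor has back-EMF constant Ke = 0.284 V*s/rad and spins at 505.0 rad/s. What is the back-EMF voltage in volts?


V_emf = Ke * omega = 0.284*505.0 = 143.4200

143.4200 V


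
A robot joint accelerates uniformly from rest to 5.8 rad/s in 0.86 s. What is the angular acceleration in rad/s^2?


alpha = delta_omega / t = 5.8 / 0.86 = 6.7442

6.7442 rad/s^2


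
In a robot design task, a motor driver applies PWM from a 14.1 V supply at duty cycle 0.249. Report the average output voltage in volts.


V_avg = V_supply * D = 14.1*0.249 = 3.5109

3.5109 V


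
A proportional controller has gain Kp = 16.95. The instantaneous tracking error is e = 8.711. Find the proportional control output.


u_P = Kp * e = 16.95 * 8.711 = 147.6515

147.6515


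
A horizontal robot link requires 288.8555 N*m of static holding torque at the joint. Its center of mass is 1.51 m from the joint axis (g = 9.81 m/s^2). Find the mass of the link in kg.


m = tau / (g*L) = 288.8555 / (9.81 * 1.51) = 19.5000

19.5000 kg


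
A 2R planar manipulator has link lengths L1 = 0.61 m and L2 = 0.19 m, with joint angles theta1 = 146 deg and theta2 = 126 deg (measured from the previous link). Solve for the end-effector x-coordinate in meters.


x = L1*cos(th1) + L2*cos(th1+th2) = 0.61*cos(146 deg) + 0.19*cos(272 deg) = -0.4991

-0.4991 m


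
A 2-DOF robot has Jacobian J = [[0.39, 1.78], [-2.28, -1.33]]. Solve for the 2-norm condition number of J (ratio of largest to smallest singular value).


JJ^T eigenvalues: trace(JJ^T) = 10.2878, det(JJ^T) = det(J)^2 = 12.52947609
s_max^2 = (10.2878 + sqrt(55.72092448))/2 = 8.87622248
s_min^2 = (10.2878 - sqrt(55.72092448))/2 = 1.41157752
kappa = s_max/s_min = sqrt(8.87622248/1.41157752) = 2.5076

2.5076


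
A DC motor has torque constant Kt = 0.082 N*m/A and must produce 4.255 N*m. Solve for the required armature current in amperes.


I = tau / Kt = 4.255/0.082 = 51.8902

51.8902 A


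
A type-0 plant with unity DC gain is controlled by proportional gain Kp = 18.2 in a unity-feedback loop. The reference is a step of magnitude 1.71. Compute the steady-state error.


e_ss = R/(1 + Kp) = 1.71/(1 + 18.2) = 1.71/19.2000 = 0.0891

0.0891


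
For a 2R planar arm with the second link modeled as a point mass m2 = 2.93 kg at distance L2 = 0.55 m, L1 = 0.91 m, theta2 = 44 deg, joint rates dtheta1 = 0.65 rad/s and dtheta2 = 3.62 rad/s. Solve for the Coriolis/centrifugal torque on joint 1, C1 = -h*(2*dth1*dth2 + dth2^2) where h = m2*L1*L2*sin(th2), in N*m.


h = m2*L1*L2*sin(th2) = 2.93*0.91*0.55*sin(44 deg) = 1.018692
C1 = -h*(2*0.65*3.62 + 3.62^2) = -1.018692*17.8104 = -18.1433

-18.1433 N*m


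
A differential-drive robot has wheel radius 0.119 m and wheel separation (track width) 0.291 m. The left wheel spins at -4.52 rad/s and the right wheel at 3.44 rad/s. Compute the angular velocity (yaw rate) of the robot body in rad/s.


omega = r*(wR - wL)/L = 0.119*(3.44 - (-4.52))/0.291 = 3.2551

3.2551 rad/s


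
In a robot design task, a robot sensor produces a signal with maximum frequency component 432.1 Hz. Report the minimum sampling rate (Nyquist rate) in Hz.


f_s,min = 2*f_max = 2*432.1 = 864.2000

864.2000 Hz


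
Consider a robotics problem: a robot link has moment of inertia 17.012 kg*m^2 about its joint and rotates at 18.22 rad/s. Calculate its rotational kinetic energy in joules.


KE = (1/2)*I*omega^2 = 0.5*17.012*18.22^2 = 2823.7232

2823.7232 J


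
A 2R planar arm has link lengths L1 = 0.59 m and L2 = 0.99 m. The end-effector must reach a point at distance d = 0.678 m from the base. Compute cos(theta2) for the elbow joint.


cos(th2) = (d^2 - L1^2 - L2^2)/(2*L1*L2) = (0.678^2 - 0.59^2 - 0.99^2)/(2*0.59*0.99) = -0.7435

-0.7435


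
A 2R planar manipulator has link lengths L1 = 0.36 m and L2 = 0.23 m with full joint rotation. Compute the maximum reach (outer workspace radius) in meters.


r_max = L1 + L2 = 0.36 + 0.23 = 0.5900

0.5900 m


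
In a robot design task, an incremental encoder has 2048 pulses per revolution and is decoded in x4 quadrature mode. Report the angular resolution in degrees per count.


resolution = 360 / (PPR * 4) = 360 / 8192 = 0.0439

0.0439 degrees


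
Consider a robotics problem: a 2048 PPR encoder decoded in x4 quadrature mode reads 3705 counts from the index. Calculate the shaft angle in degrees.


angle = counts * 360 / (PPR*4) = 3705 * 360 / 8192 = 162.8174

162.8174 degrees


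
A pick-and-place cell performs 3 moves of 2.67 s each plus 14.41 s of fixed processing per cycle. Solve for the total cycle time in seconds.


T = 3*2.67 + 14.41 = 22.4200

22.4200 s


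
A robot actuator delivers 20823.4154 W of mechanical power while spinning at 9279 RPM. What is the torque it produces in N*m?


omega = 9279 * 2*pi/60 = 971.694608 rad/s
tau = P / omega = 20823.4154 / 971.694608 = 21.4300

21.4300 N*m


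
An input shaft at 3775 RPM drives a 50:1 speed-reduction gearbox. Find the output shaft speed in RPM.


omega_out = omega_in / N = 3775 / 50 = 75.5000

75.5000 RPM


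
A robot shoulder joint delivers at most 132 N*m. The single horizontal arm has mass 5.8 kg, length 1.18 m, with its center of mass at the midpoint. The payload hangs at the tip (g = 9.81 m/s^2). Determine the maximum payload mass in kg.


tau_arm = m_arm*g*(L/2) = 5.8*9.81*1.18/2 = 33.5698 N*m
tau_payload = tau_max - tau_arm = 132 - 33.5698 = 98.4302
m_payload = tau_payload / (g*L) = 98.4302 / (9.81*1.18) = 8.5031

8.5031 kg


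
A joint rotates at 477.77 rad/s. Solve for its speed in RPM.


RPM = 477.77 * 60/(2*pi) = 4562.3674

4562.3674 RPM


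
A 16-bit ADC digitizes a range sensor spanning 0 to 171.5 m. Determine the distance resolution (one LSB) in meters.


res = range / 2^n = 171.5/2^16 = 171.5/65536 = 0.0026

0.0026 m


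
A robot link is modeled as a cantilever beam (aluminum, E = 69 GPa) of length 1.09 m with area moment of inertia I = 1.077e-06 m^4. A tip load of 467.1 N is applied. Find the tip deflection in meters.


delta = F*L^3/(3*E*I) = 467.1*1.09^3/(3*6.900e+10*1.077e-06)
      = 604.9080459/222939 = 0.0027

0.0027 m


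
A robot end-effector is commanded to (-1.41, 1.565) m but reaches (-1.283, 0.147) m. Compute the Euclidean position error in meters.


dx = -1.283 - (-1.41) = 0.1270, dy = 0.147 - (1.565) = -1.4180
err = sqrt(0.016129 + 2.010724) = 1.4237

1.4237 m


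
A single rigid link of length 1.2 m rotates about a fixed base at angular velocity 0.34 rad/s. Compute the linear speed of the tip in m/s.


v = L*omega = 1.2 * 0.34 = 0.4080

0.4080 m/s


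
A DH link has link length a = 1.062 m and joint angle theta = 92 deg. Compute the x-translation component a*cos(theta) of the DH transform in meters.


a*cos(theta) = 1.062*cos(92 deg) = -0.0371

-0.0371 m


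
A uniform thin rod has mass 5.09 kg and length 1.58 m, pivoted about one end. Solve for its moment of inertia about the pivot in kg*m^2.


I = (1/3)*m*L^2 = (1/3)*5.09*1.58^2 = 4.2356

4.2356 kg*m^2


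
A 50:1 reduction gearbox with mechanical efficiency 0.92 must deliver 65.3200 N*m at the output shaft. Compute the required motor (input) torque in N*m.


tau_in = tau_out / (N * eta) = 65.3200 / (50 * 0.92) = 1.4200

1.4200 N*m


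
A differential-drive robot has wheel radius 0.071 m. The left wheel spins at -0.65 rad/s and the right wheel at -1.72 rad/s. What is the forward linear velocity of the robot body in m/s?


v = r*(wR + wL)/2 = 0.071*(-1.72 + -0.65)/2 = -0.0841

-0.0841 m/s


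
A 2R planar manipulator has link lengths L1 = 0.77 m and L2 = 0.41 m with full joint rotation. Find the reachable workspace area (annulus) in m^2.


r_max = L1 + L2 = 1.1800, r_min = |L1 - L2| = 0.3600
A = pi*(r_max^2 - r_min^2) = pi*(1.3924 - 0.1296) = 3.9672

3.9672 m^2


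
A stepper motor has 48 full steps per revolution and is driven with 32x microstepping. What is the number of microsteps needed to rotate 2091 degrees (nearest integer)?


step_size = 360/(48*32) = 360/1536 = 0.234375 deg
n = 2091/(360/1536) = 2091*1536/360 = 8921.6000 -> 8922

8922 steps


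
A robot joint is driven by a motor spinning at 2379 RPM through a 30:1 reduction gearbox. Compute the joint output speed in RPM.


omega_joint = omega_motor / N = 2379 / 30 = 79.3000

79.3000 RPM


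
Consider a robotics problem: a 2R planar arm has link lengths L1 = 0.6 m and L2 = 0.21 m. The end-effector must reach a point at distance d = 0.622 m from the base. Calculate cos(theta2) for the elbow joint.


cos(th2) = (d^2 - L1^2 - L2^2)/(2*L1*L2) = (0.622^2 - 0.6^2 - 0.21^2)/(2*0.6*0.21) = -0.0683

-0.0683


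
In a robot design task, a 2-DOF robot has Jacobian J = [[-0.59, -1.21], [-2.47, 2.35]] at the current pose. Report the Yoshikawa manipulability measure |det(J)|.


det(J) = -0.59*2.35 - (-1.21)*(-2.47) = -4.3752
|det(J)| = 4.3752

4.3752


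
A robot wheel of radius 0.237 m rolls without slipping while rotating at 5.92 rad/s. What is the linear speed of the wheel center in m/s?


v = omega * r = 5.92 * 0.237 = 1.4030

1.4030 m/s


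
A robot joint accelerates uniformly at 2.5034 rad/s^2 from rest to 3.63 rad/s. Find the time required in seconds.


t = delta_omega / alpha = 3.63 / 2.5034 = 1.4500

1.4500 s


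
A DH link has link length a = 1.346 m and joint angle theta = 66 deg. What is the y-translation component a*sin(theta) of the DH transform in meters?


a*sin(theta) = 1.346*sin(66 deg) = 1.2296

1.2296 m


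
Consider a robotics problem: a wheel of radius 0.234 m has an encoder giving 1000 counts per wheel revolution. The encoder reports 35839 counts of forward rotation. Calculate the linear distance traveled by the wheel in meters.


revs = 35839/1000 = 35.839000
d = revs * 2*pi*r = 35.839000 * 2*pi*0.234 = 52.6928

52.6928 m


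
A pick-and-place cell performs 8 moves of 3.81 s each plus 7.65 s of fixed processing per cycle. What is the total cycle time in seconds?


T = 8*3.81 + 7.65 = 38.1300

38.1300 s


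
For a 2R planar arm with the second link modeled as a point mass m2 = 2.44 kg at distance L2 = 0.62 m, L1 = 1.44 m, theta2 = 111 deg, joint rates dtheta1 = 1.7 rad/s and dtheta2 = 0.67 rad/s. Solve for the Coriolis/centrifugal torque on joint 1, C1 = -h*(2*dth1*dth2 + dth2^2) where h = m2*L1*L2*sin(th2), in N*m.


h = m2*L1*L2*sin(th2) = 2.44*1.44*0.62*sin(111 deg) = 2.033741
C1 = -h*(2*1.7*0.67 + 0.67^2) = -2.033741*2.7269 = -5.5458

-5.5458 N*m


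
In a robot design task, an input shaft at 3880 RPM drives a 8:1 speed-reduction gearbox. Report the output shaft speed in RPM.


omega_out = omega_in / N = 3880 / 8 = 485.0000

485.0000 RPM


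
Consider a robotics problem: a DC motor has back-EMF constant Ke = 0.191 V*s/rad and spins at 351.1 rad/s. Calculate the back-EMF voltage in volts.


V_emf = Ke * omega = 0.191*351.1 = 67.0601

67.0601 V


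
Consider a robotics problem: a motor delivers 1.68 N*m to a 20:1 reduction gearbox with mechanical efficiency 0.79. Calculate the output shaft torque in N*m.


tau_out = tau_in * N * eta = 1.68 * 20 * 0.79 = 26.5440

26.5440 N*m


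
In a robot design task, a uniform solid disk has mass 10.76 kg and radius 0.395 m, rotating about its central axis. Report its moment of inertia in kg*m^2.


I = (1/2)*m*R^2 = 0.5*10.76*0.395^2 = 0.8394

0.8394 kg*m^2


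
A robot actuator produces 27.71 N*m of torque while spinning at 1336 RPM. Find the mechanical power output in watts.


omega = 1336 * 2*pi/60 = 139.905593 rad/s
P = tau * omega = 27.71 * 139.905593 = 3876.7840

3876.7840 W


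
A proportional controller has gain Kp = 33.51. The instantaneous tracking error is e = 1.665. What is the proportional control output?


u_P = Kp * e = 33.51 * 1.665 = 55.7941

55.7941


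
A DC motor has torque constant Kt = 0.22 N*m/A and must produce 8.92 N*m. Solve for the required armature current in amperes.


I = tau / Kt = 8.92/0.22 = 40.5455

40.5455 A


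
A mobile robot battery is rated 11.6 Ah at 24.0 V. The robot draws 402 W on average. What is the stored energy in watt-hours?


E = capacity * V = 11.6*24.0 = 278.4000

278.4000 Wh


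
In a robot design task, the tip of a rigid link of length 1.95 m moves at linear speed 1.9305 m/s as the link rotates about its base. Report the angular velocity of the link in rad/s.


omega = v / L = 1.9305 / 1.95 = 0.9900

0.9900 rad/s


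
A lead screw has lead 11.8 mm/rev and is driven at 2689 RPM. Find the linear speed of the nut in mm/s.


v = lead * (RPM/60) = 11.8*2689/60 = 528.8367

528.8367 mm/s


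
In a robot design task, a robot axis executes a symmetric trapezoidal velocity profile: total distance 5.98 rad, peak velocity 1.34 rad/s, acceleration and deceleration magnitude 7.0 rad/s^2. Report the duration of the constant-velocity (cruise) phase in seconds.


t_acc = v/a = 0.191429 s, d_acc = v^2/(2a) = 0.128257 rad each
d_cruise = 5.98 - 2*0.128257 = 5.723486 rad
t_cruise = d_cruise/v = 5.723486/1.34 = 4.2713

4.2713 s


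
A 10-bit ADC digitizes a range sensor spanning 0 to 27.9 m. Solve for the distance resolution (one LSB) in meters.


res = range / 2^n = 27.9/2^10 = 27.9/1024 = 0.0272

0.0272 m


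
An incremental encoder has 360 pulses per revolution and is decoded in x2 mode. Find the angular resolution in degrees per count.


resolution = 360 / (PPR * 2) = 360 / 720 = 0.5000

0.5000 degrees


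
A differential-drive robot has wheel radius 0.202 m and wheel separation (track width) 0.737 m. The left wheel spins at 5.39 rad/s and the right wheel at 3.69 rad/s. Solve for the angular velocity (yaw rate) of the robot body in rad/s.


omega = r*(wR - wL)/L = 0.202*(3.69 - (5.39))/0.737 = -0.4659

-0.4659 rad/s


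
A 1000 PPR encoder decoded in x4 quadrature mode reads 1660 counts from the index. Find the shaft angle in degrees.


angle = counts * 360 / (PPR*4) = 1660 * 360 / 4000 = 149.4000

149.4000 degrees


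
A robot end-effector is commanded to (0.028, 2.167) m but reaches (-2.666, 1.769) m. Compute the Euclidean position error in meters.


dx = -2.666 - (0.028) = -2.6940, dy = 1.769 - (2.167) = -0.3980
err = sqrt(7.257636 + 0.158404) = 2.7232

2.7232 m


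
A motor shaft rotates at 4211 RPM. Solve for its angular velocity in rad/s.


omega = 4211 * 2*pi/60 = 440.9749

440.9749 rad/s


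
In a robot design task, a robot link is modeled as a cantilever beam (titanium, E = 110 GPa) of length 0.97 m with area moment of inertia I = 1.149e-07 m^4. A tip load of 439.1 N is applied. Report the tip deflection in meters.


delta = F*L^3/(3*E*I) = 439.1*0.97^3/(3*1.100e+11*1.149e-07)
      = 400.7547143/37917 = 0.0106

0.0106 m


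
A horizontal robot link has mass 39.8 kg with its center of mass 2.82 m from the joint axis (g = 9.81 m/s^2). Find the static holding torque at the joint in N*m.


tau = m*g*L = 39.8 * 9.81 * 2.82 = 1101.0352

1101.0352 N*m


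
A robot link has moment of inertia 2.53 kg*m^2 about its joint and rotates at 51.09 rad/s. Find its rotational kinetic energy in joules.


KE = (1/2)*I*omega^2 = 0.5*2.53*51.09^2 = 3301.8879

3301.8879 J


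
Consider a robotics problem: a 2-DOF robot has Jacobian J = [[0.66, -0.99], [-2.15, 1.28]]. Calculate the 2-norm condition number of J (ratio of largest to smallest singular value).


JJ^T eigenvalues: trace(JJ^T) = 7.6766, det(JJ^T) = det(J)^2 = 1.64788569
s_max^2 = (7.6766 + sqrt(52.33864480))/2 = 7.45557262
s_min^2 = (7.6766 - sqrt(52.33864480))/2 = 0.22102738
kappa = s_max/s_min = sqrt(7.45557262/0.22102738) = 5.8079

5.8079


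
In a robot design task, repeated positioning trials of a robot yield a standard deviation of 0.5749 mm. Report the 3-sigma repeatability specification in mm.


repeatability = 3*sigma = 3*0.5749 = 1.7247

1.7247 mm


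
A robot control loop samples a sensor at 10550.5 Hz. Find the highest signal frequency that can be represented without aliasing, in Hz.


f_max = f_s/2 = 10550.5/2 = 5275.2500

5275.2500 Hz


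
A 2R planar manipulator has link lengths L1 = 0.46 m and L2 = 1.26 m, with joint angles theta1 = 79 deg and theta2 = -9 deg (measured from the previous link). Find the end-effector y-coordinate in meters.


y = L1*sin(th1) + L2*sin(th1+th2) = 0.46*sin(79 deg) + 1.26*sin(70 deg) = 1.6356

1.6356 m


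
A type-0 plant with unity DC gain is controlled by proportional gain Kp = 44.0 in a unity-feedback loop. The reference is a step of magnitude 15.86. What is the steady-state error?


e_ss = R/(1 + Kp) = 15.86/(1 + 44.0) = 15.86/45.0000 = 0.3524

0.3524


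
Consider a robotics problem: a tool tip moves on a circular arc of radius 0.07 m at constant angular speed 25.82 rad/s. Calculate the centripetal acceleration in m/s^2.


a_c = omega^2 * r = 25.82^2 * 0.07 = 46.6671

46.6671 m/s^2


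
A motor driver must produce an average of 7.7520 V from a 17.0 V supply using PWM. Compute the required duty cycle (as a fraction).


D = V_avg/V_supply = 7.7520/17.0 = 0.4560

0.4560


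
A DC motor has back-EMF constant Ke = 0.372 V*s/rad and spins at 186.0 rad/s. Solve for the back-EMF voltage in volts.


V_emf = Ke * omega = 0.372*186.0 = 69.1920

69.1920 V


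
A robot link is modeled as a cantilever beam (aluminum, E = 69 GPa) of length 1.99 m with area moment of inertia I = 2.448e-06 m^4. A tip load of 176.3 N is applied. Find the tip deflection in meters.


delta = F*L^3/(3*E*I) = 176.3*1.99^3/(3*6.900e+10*2.448e-06)
      = 1389.3496037/506736 = 0.0027

0.0027 m


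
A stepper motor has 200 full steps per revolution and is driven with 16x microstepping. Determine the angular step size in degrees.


step = 360/(200*16) = 360/3200 = 0.1125

0.1125 degrees


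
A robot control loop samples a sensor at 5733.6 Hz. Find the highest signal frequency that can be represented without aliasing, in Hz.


f_max = f_s/2 = 5733.6/2 = 2866.8000

2866.8000 Hz


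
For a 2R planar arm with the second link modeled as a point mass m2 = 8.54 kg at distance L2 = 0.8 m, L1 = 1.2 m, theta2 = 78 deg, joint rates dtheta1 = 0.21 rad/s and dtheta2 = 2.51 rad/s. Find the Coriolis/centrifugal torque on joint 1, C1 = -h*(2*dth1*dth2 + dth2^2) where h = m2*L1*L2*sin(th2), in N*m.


h = m2*L1*L2*sin(th2) = 8.54*1.2*0.8*sin(78 deg) = 8.019245
C1 = -h*(2*0.21*2.51 + 2.51^2) = -8.019245*7.3543 = -58.9759

-58.9759 N*m


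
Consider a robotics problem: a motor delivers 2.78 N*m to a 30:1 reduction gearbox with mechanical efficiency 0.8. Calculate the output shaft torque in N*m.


tau_out = tau_in * N * eta = 2.78 * 30 * 0.8 = 66.7200

66.7200 N*m


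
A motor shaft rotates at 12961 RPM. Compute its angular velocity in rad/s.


omega = 12961 * 2*pi/60 = 1357.2727

1357.2727 rad/s


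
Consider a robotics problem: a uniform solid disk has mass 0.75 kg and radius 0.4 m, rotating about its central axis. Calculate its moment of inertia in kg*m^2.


I = (1/2)*m*R^2 = 0.5*0.75*0.4^2 = 0.0600

0.0600 kg*m^2


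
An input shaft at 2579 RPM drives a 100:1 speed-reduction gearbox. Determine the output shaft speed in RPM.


omega_out = omega_in / N = 2579 / 100 = 25.7900

25.7900 RPM


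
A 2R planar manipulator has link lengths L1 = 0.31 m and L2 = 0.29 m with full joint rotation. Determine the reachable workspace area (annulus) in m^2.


r_max = L1 + L2 = 0.6000, r_min = |L1 - L2| = 0.0200
A = pi*(r_max^2 - r_min^2) = pi*(0.3600 - 0.0004) = 1.1297

1.1297 m^2


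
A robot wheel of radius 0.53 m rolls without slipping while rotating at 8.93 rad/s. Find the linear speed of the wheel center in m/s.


v = omega * r = 8.93 * 0.53 = 4.7329

4.7329 m/s


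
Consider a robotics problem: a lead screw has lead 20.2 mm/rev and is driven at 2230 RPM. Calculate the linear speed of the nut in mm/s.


v = lead * (RPM/60) = 20.2*2230/60 = 750.7667

750.7667 mm/s


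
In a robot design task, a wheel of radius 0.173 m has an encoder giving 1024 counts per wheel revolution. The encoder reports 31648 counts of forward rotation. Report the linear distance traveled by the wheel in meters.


revs = 31648/1024 = 30.906250
d = revs * 2*pi*r = 30.906250 * 2*pi*0.173 = 33.5948

33.5948 m


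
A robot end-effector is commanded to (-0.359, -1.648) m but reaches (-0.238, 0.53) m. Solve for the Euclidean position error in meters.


dx = -0.238 - (-0.359) = 0.1210, dy = 0.53 - (-1.648) = 2.1780
err = sqrt(0.014641 + 4.743684) = 2.1814

2.1814 m


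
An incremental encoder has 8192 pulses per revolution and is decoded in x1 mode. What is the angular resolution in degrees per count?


resolution = 360 / (PPR * 1) = 360 / 8192 = 0.0439

0.0439 degrees


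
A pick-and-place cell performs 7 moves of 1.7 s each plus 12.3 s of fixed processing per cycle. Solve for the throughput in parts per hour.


T_cycle = 7*1.7 + 12.3 = 24.2000 s
rate = 3600/T = 148.7603

148.7603 parts/hour


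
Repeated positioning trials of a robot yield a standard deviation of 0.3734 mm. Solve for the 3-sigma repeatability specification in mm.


repeatability = 3*sigma = 3*0.3734 = 1.1202

1.1202 mm


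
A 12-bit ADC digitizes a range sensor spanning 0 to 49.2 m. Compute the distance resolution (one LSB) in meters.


res = range / 2^n = 49.2/2^12 = 49.2/4096 = 0.0120

0.0120 m


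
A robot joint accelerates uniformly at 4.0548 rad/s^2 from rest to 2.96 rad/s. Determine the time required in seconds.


t = delta_omega / alpha = 2.96 / 4.0548 = 0.7300

0.7300 s


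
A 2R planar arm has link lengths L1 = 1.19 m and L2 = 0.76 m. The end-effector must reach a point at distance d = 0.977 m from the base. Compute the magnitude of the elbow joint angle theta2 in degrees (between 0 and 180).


cos(th2) = (d^2 - L1^2 - L2^2)/(2*L1*L2) = (0.977^2 - 1.19^2 - 0.76^2)/(2*1.19*0.76) = -0.57450851
th2 = acos(-0.57450851) = 125.0652 deg

125.0652 degrees


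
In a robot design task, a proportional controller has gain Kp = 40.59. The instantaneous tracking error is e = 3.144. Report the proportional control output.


u_P = Kp * e = 40.59 * 3.144 = 127.6150

127.6150


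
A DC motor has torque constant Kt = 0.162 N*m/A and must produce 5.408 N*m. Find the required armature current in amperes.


I = tau / Kt = 5.408/0.162 = 33.3827

33.3827 A


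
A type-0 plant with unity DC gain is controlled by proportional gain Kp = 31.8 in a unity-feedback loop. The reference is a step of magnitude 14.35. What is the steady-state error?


e_ss = R/(1 + Kp) = 14.35/(1 + 31.8) = 14.35/32.8000 = 0.4375

0.4375


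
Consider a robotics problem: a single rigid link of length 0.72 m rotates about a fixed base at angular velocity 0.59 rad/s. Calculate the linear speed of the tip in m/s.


v = L*omega = 0.72 * 0.59 = 0.4248

0.4248 m/s


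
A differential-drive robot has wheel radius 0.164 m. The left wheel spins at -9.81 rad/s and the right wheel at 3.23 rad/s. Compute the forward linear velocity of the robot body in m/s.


v = r*(wR + wL)/2 = 0.164*(3.23 + -9.81)/2 = -0.5396

-0.5396 m/s


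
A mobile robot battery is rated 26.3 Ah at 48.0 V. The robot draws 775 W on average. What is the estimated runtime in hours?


E = 26.3*48.0 = 1262.4000 Wh
t = E/P = 1262.4000/775 = 1.6289

1.6289 hours


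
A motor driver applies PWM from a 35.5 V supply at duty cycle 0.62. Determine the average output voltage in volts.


V_avg = V_supply * D = 35.5*0.62 = 22.0100

22.0100 V


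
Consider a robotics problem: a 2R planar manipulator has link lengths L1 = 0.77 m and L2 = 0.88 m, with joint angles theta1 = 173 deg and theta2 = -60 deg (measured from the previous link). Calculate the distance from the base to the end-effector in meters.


x = L1*cos(th1) + L2*cos(th1+th2) = -1.108104
y = L1*sin(th1) + L2*sin(th1+th2) = 0.903884
d = sqrt(x^2 + y^2) = sqrt(1.227894 + 0.817006) = 1.4300

1.4300 m


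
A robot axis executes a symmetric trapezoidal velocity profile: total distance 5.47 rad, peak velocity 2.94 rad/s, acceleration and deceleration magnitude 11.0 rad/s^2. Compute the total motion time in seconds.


t_acc = v/a = 2.94/11.0 = 0.267273 s
d_acc = v^2/(2a) = 0.392891 rad (each ramp)
d_cruise = 5.47 - 2*0.392891 = 4.684218 rad
t_cruise = 4.684218/2.94 = 1.593271 s
t_total = 2*0.267273 + 1.593271 = 2.1278

2.1278 s


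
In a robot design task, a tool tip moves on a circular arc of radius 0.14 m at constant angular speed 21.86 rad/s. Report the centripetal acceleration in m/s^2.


a_c = omega^2 * r = 21.86^2 * 0.14 = 66.9003

66.9003 m/s^2


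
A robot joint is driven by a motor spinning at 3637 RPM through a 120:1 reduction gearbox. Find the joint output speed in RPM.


omega_joint = omega_motor / N = 3637 / 120 = 30.3083

30.3083 RPM


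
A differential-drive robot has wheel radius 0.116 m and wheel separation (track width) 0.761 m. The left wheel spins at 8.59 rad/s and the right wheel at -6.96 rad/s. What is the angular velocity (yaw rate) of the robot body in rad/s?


omega = r*(wR - wL)/L = 0.116*(-6.96 - (8.59))/0.761 = -2.3703

-2.3703 rad/s


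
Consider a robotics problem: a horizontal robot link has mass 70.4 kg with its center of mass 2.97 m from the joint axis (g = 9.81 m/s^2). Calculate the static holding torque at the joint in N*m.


tau = m*g*L = 70.4 * 9.81 * 2.97 = 2051.1533

2051.1533 N*m


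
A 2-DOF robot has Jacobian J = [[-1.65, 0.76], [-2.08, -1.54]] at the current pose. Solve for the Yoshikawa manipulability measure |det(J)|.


det(J) = -1.65*-1.54 - (0.76)*(-2.08) = 4.1218
|det(J)| = 4.1218

4.1218


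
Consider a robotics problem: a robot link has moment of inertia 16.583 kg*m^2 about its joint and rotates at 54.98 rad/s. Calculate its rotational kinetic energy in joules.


KE = (1/2)*I*omega^2 = 0.5*16.583*54.98^2 = 25063.5495

25063.5495 J


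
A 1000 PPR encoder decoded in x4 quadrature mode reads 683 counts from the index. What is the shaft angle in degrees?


angle = counts * 360 / (PPR*4) = 683 * 360 / 4000 = 61.4700

61.4700 degrees


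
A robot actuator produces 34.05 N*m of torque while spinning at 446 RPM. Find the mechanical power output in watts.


omega = 446 * 2*pi/60 = 46.705011 rad/s
P = tau * omega = 34.05 * 46.705011 = 1590.3056

1590.3056 W


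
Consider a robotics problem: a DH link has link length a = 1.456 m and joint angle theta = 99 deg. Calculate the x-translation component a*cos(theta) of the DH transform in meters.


a*cos(theta) = 1.456*cos(99 deg) = -0.2278

-0.2278 m


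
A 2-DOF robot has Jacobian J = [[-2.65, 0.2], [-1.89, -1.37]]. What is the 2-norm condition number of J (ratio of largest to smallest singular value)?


JJ^T eigenvalues: trace(JJ^T) = 12.5115, det(JJ^T) = det(J)^2 = 16.06807225
s_max^2 = (12.5115 + sqrt(92.26534325))/2 = 11.05849253
s_min^2 = (12.5115 - sqrt(92.26534325))/2 = 1.45300747
kappa = s_max/s_min = sqrt(11.05849253/1.45300747) = 2.7588

2.7588


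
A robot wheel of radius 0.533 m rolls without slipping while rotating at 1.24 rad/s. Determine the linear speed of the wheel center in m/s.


v = omega * r = 1.24 * 0.533 = 0.6609

0.6609 m/s


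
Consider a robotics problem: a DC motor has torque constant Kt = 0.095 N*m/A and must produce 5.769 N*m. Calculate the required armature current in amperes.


I = tau / Kt = 5.769/0.095 = 60.7263

60.7263 A


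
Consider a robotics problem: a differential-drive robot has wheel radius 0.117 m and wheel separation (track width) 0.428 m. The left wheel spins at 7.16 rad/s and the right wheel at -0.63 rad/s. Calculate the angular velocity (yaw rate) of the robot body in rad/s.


omega = r*(wR - wL)/L = 0.117*(-0.63 - (7.16))/0.428 = -2.1295

-2.1295 rad/s


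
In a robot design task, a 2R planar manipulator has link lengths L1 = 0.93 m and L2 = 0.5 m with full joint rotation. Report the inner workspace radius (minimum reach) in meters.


r_min = |L1 - L2| = |0.93 - 0.5| = 0.4300

0.4300 m


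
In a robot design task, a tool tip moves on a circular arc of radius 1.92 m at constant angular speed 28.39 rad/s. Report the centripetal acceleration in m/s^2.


a_c = omega^2 * r = 28.39^2 * 1.92 = 1547.5048

1547.5048 m/s^2


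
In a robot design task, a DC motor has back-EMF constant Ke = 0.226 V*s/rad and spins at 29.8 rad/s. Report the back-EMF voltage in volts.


V_emf = Ke * omega = 0.226*29.8 = 6.7348

6.7348 V


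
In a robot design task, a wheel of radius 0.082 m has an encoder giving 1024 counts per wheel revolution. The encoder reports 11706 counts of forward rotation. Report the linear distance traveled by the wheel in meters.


revs = 11706/1024 = 11.431641
d = revs * 2*pi*r = 11.431641 * 2*pi*0.082 = 5.8898

5.8898 m


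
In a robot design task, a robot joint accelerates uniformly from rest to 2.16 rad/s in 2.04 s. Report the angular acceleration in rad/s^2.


alpha = delta_omega / t = 2.16 / 2.04 = 1.0588

1.0588 rad/s^2


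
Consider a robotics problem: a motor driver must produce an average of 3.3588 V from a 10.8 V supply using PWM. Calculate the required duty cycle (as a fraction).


D = V_avg/V_supply = 3.3588/10.8 = 0.3110

0.3110


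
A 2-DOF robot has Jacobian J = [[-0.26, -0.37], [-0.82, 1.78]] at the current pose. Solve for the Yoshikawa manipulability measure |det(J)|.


det(J) = -0.26*1.78 - (-0.37)*(-0.82) = -0.7662
|det(J)| = 0.7662

0.7662


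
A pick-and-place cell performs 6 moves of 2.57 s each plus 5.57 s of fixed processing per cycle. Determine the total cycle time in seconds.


T = 6*2.57 + 5.57 = 20.9900

20.9900 s


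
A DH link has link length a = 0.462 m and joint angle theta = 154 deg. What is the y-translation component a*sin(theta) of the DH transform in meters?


a*sin(theta) = 0.462*sin(154 deg) = 0.2025

0.2025 m


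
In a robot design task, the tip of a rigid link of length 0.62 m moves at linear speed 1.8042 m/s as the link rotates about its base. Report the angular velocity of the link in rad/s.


omega = v / L = 1.8042 / 0.62 = 2.9100

2.9100 rad/s


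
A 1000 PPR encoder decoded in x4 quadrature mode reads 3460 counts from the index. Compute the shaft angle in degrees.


angle = counts * 360 / (PPR*4) = 3460 * 360 / 4000 = 311.4000

311.4000 degrees


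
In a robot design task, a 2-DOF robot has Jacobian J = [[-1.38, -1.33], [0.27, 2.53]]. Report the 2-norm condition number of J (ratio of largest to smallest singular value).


JJ^T eigenvalues: trace(JJ^T) = 10.1471, det(JJ^T) = det(J)^2 = 9.81130329
s_max^2 = (10.1471 + sqrt(63.71842525))/2 = 9.06474109
s_min^2 = (10.1471 - sqrt(63.71842525))/2 = 1.08235891
kappa = s_max/s_min = sqrt(9.06474109/1.08235891) = 2.8940

2.8940


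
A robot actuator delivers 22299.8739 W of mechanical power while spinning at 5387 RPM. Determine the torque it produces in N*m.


omega = 5387 * 2*pi/60 = 564.125321 rad/s
tau = P / omega = 22299.8739 / 564.125321 = 39.5300

39.5300 N*m


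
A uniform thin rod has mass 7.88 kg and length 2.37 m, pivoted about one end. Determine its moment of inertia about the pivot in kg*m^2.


I = (1/3)*m*L^2 = (1/3)*7.88*2.37^2 = 14.7537

14.7537 kg*m^2


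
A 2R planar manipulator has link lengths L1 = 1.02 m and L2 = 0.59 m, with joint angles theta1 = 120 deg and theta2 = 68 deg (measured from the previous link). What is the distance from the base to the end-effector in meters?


x = L1*cos(th1) + L2*cos(th1+th2) = -1.094258
y = L1*sin(th1) + L2*sin(th1+th2) = 0.801234
d = sqrt(x^2 + y^2) = sqrt(1.197401 + 0.641976) = 1.3562

1.3562 m


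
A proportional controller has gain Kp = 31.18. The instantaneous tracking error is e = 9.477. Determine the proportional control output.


u_P = Kp * e = 31.18 * 9.477 = 295.4929

295.4929


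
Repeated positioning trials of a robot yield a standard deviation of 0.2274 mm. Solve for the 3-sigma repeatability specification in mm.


repeatability = 3*sigma = 3*0.2274 = 0.6822

0.6822 mm


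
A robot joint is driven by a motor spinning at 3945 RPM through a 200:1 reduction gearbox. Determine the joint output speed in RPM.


omega_joint = omega_motor / N = 3945 / 200 = 19.7250

19.7250 RPM


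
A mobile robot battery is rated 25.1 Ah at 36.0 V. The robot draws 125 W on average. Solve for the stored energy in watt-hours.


E = capacity * V = 25.1*36.0 = 903.6000

903.6000 Wh


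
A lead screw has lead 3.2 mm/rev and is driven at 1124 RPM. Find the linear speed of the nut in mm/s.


v = lead * (RPM/60) = 3.2*1124/60 = 59.9467

59.9467 mm/s


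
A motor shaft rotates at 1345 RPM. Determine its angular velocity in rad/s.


omega = 1345 * 2*pi/60 = 140.8481

140.8481 rad/s


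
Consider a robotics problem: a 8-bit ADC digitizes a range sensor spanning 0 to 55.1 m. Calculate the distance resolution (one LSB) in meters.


res = range / 2^n = 55.1/2^8 = 55.1/256 = 0.2152

0.2152 m


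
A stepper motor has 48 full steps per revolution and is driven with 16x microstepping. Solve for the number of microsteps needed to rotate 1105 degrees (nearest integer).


step_size = 360/(48*16) = 360/768 = 0.468750 deg
n = 1105/(360/768) = 1105*768/360 = 2357.3333 -> 2357

2357 steps


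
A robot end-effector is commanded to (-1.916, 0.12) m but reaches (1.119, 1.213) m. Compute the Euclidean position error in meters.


dx = 1.119 - (-1.916) = 3.0350, dy = 1.213 - (0.12) = 1.0930
err = sqrt(9.211225 + 1.194649) = 3.2258

3.2258 m


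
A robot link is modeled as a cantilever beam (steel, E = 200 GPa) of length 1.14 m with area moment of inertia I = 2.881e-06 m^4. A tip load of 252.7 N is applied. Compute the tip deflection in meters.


delta = F*L^3/(3*E*I) = 252.7*1.14^3/(3*2.000e+11*2.881e-06)
      = 374.3861688/1728600 = 2.1658e-04

2.1658e-04 m
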